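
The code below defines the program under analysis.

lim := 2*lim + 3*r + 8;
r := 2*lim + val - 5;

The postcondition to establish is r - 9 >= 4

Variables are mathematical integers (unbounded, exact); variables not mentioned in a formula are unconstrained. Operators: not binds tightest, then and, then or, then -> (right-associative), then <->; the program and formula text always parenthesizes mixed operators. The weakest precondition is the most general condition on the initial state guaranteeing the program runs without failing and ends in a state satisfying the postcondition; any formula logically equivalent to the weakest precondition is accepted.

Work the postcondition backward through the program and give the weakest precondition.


Working backward. After the program, the postcondition r - 9 >= 4 must hold; in canonical form it is r >= 13.
Before r := 2*lim + val - 5: 2*lim + val >= 18
Before lim := 2*lim + 3*r + 8: 4*lim + 6*r + val >= 2
Answer: WP = 4*lim + 6*r + val >= 2


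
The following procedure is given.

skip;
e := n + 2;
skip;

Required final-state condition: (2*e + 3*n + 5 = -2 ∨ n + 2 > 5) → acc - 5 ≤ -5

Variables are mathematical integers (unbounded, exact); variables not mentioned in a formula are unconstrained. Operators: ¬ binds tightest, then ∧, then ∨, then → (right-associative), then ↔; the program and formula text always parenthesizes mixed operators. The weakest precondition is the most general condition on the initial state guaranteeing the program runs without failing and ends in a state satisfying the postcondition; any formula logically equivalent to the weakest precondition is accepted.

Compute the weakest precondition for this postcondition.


Working backward. After the program, the postcondition (2*e + 3*n + 5 = -2 ∨ n + 2 > 5) → acc - 5 ≤ -5 must hold; in canonical form it is (2*e + 3*n = -7 ∨ n > 3) → acc ≤ 0.
Before skip: (2*e + 3*n = -7 ∨ n > 3) → acc ≤ 0
Before e := n + 2: (5*n = -11 ∨ n > 3) → acc ≤ 0
Before skip: (5*n = -11 ∨ n > 3) → acc ≤ 0
Answer: WP = (5*n = -11 ∨ n > 3) → acc ≤ 0


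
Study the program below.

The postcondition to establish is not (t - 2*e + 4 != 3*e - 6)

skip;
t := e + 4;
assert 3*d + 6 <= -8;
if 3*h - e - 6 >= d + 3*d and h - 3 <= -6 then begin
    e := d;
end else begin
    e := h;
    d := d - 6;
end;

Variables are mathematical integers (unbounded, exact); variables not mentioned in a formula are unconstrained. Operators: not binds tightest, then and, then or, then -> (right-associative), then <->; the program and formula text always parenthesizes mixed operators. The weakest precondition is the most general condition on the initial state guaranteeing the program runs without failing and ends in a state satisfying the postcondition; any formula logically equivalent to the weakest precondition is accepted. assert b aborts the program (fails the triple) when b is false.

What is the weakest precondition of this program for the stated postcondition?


Working backward. After the program, the postcondition not (t - 2*e + 4 != 3*e - 6) must hold; in canonical form it is not (t != 5*e - 10).
Then branch requires not (t != 5*d - 10); else branch requires not (t != 5*h - 10).
Before the if: ((3*h >= 4*d + e + 6 and h <= -3) -> (not (t != 5*d - 10))) and ((not (3*h >= 4*d + e + 6 and h <= -3)) -> (not (t != 5*h - 10)))
Before assert 3*d + 6 <= -8: 3*d <= -14 and ((3*h >= 4*d + e + 6 and h <= -3) -> (not (t != 5*d - 10))) and ((not (3*h >= 4*d + e + 6 and h <= -3)) -> (not (t != 5*h - 10)))
Before t := e + 4: 3*d <= -14 and ((3*h >= 4*d + e + 6 and h <= -3) -> (not (e != 5*d - 14))) and ((not (3*h >= 4*d + e + 6 and h <= -3)) -> (not (e != 5*h - 14)))
Before skip: 3*d <= -14 and ((3*h >= 4*d + e + 6 and h <= -3) -> (not (e != 5*d - 14))) and ((not (3*h >= 4*d + e + 6 and h <= -3)) -> (not (e != 5*h - 14)))
Answer: WP = 3*d <= -14 and ((3*h >= 4*d + e + 6 and h <= -3) -> (not (e != 5*d - 14))) and ((not (3*h >= 4*d + e + 6 and h <= -3)) -> (not (e != 5*h - 14)))


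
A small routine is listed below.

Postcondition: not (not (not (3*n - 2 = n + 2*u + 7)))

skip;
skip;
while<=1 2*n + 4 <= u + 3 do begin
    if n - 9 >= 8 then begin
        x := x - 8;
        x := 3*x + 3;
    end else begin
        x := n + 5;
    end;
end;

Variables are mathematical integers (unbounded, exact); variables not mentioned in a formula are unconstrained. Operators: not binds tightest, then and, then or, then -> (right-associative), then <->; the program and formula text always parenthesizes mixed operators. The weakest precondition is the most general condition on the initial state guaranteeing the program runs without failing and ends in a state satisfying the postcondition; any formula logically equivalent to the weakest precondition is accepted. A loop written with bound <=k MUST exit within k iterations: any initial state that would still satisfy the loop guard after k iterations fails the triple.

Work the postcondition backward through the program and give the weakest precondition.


Working backward. After the program, the postcondition not (not (not (3*n - 2 = n + 2*u + 7))) must hold; in canonical form it is not (2*n = 2*u + 9).
Before the loop (bound <=1), unroll the exhaustion recursion (WP_0 = exit-now case; WP_j = one more guarded iteration, up to j = 1):
  WP_0: (not (2*n <= u - 1)) and (not (2*n = 2*u + 9))
  WP_1: (2*n <= u - 1 -> ((n >= 17 -> ((not (2*n <= u - 1)) and (not (2*n = 2*u + 9)))) and ((not (n >= 17)) -> ((not (2*n <= u - 1)) and (not (2*n = 2*u + 9)))))) and ((not (2*n <= u - 1)) -> (not (2*n = 2*u + 9)))
So before the loop: (2*n <= u - 1 -> ((n >= 17 -> ((not (2*n <= u - 1)) and (not (2*n = 2*u + 9)))) and ((not (n >= 17)) -> ((not (2*n <= u - 1)) and (not (2*n = 2*u + 9)))))) and ((not (2*n <= u - 1)) -> (not (2*n = 2*u + 9)))
Before skip: (2*n <= u - 1 -> ((n >= 17 -> ((not (2*n <= u - 1)) and (not (2*n = 2*u + 9)))) and ((not (n >= 17)) -> ((not (2*n <= u - 1)) and (not (2*n = 2*u + 9)))))) and ((not (2*n <= u - 1)) -> (not (2*n = 2*u + 9)))
Before skip: (2*n <= u - 1 -> ((n >= 17 -> ((not (2*n <= u - 1)) and (not (2*n = 2*u + 9)))) and ((not (n >= 17)) -> ((not (2*n <= u - 1)) and (not (2*n = 2*u + 9)))))) and ((not (2*n <= u - 1)) -> (not (2*n = 2*u + 9)))
Answer: WP = (2*n <= u - 1 -> ((n >= 17 -> ((not (2*n <= u - 1)) and (not (2*n = 2*u + 9)))) and ((not (n >= 17)) -> ((not (2*n <= u - 1)) and (not (2*n = 2*u + 9)))))) and ((not (2*n <= u - 1)) -> (not (2*n = 2*u + 9)))


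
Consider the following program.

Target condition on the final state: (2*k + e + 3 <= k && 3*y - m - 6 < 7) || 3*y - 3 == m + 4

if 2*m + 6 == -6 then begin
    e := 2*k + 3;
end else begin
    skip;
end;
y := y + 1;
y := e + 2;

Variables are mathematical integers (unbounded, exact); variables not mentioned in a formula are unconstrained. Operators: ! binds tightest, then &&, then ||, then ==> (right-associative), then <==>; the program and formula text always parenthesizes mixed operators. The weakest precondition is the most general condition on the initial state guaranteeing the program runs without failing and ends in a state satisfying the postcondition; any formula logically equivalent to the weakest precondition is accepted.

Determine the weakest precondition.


Working backward. After the program, the postcondition (2*k + e + 3 <= k && 3*y - m - 6 < 7) || 3*y - 3 == m + 4 must hold; in canonical form it is (e + k <= -3 && 3*y < m + 13) || 3*y == m + 7.
Before y := e + 2: (e + k <= -3 && 3*e < m + 7) || 3*e == m + 1
Before y := y + 1: (e + k <= -3 && 3*e < m + 7) || 3*e == m + 1
Then branch requires (3*k <= -6 && 6*k < m - 2) || 6*k == m - 8; else branch requires (e + k <= -3 && 3*e < m + 7) || 3*e == m + 1.
Before the if: (2*m == -12 ==> ((3*k <= -6 && 6*k < m - 2) || 6*k == m - 8)) && ((!(2*m == -12)) ==> ((e + k <= -3 && 3*e < m + 7) || 3*e == m + 1))
Answer: WP = (2*m == -12 ==> ((3*k <= -6 && 6*k < m - 2) || 6*k == m - 8)) && ((!(2*m == -12)) ==> ((e + k <= -3 && 3*e < m + 7) || 3*e == m + 1))


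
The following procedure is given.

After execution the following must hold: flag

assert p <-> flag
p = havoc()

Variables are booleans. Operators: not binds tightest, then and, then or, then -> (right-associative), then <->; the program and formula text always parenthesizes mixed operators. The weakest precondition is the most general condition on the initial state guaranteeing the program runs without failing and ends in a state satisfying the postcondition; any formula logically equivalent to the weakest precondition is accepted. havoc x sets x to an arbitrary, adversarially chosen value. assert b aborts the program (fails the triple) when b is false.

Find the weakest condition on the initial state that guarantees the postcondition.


Working backward. After the program, flag must hold.
Before havoc p: flag
Before assert p <-> flag: (p <-> flag) and flag
Answer: WP = (p <-> flag) and flag


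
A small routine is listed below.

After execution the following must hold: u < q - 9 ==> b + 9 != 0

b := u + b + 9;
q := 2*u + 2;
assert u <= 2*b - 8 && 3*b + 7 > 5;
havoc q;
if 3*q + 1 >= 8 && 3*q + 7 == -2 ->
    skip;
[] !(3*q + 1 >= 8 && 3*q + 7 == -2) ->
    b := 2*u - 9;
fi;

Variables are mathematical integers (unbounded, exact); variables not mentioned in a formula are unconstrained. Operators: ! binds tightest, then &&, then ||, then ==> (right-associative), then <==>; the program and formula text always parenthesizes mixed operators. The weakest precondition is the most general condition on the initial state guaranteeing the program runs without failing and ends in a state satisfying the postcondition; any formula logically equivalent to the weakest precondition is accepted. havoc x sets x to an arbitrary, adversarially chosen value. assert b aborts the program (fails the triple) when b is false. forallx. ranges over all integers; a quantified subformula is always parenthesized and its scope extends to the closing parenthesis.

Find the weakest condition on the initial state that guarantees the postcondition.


Working backward. After the program, the postcondition u < q - 9 ==> b + 9 != 0 must hold; in canonical form it is u < q - 9 ==> b != -9.
Then branch requires u < q - 9 ==> b != -9; else branch requires u < q - 9 ==> 2*u != 0.
Before the if: ((3*q >= 7 && 3*q == -9) ==> (u < q - 9 ==> b != -9)) && ((!(3*q >= 7 && 3*q == -9)) ==> (u < q - 9 ==> 2*u != 0))
Before havoc q: forall q_1. (((3*q_1 >= 7 && 3*q_1 == -9) ==> (u < q_1 - 9 ==> b != -9)) && ((!(3*q_1 >= 7 && 3*q_1 == -9)) ==> (u < q_1 - 9 ==> 2*u != 0)))
Before assert u <= 2*b - 8 && 3*b + 7 > 5: u <= 2*b - 8 && 3*b > -2 && (forall q_1. (((3*q_1 >= 7 && 3*q_1 == -9) ==> (u < q_1 - 9 ==> b != -9)) && ((!(3*q_1 >= 7 && 3*q_1 == -9)) ==> (u < q_1 - 9 ==> 2*u != 0))))
Before q := 2*u + 2: u <= 2*b - 8 && 3*b > -2 && (forall q_1. (((3*q_1 >= 7 && 3*q_1 == -9) ==> (u < q_1 - 9 ==> b != -9)) && ((!(3*q_1 >= 7 && 3*q_1 == -9)) ==> (u < q_1 - 9 ==> 2*u != 0))))
Before b := u + b + 9: 2*b + u >= -10 && 3*b + 3*u > -29 && (forall q_1. (((3*q_1 >= 7 && 3*q_1 == -9) ==> (u < q_1 - 9 ==> b + u != -18)) && ((!(3*q_1 >= 7 && 3*q_1 == -9)) ==> (u < q_1 - 9 ==> 2*u != 0))))
Answer: WP = 2*b + u >= -10 && 3*b + 3*u > -29 && (forall q_1. (((3*q_1 >= 7 && 3*q_1 == -9) ==> (u < q_1 - 9 ==> b + u != -18)) && ((!(3*q_1 >= 7 && 3*q_1 == -9)) ==> (u < q_1 - 9 ==> 2*u != 0))))


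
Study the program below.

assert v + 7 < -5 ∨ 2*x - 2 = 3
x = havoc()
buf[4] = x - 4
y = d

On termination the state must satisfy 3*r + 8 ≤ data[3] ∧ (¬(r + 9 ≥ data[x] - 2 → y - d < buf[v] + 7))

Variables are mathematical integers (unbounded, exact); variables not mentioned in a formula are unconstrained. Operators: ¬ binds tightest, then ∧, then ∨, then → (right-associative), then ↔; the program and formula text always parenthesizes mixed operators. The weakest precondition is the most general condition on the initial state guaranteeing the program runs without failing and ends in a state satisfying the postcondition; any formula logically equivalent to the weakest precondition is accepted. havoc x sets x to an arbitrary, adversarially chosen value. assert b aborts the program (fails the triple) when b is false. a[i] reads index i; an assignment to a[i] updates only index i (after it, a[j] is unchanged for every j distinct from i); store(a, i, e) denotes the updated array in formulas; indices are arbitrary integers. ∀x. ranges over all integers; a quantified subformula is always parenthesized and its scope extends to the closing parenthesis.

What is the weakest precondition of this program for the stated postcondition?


Working backward. After the program, the postcondition 3*r + 8 ≤ data[3] ∧ (¬(r + 9 ≥ data[x] - 2 → y - d < buf[v] + 7)) must hold; in canonical form it is 3*r ≤ data[3] - 8 ∧ (¬(r ≥ data[x] - 11 → y < buf[v] + d + 7)).
Before y := d: 3*r ≤ data[3] - 8 ∧ (¬(r ≥ data[x] - 11 → buf[v] > -7))
Before buf[4] := x - 4: 3*r ≤ data[3] - 8 ∧ (¬(r ≥ data[x] - 11 → store(buf, 4, x - 4)[v] > -7))
Before havoc x: ∀x_1. (3*r ≤ data[3] - 8 ∧ (¬(r ≥ data[x_1] - 11 → store(buf, 4, x_1 - 4)[v] > -7)))
Before assert v + 7 < -5 ∨ 2*x - 2 = 3: (v < -12 ∨ 2*x = 5) ∧ (∀x_1. (3*r ≤ data[3] - 8 ∧ (¬(r ≥ data[x_1] - 11 → store(buf, 4, x_1 - 4)[v] > -7))))
Answer: WP = (v < -12 ∨ 2*x = 5) ∧ (∀x_1. (3*r ≤ data[3] - 8 ∧ (¬(r ≥ data[x_1] - 11 → store(buf, 4, x_1 - 4)[v] > -7))))


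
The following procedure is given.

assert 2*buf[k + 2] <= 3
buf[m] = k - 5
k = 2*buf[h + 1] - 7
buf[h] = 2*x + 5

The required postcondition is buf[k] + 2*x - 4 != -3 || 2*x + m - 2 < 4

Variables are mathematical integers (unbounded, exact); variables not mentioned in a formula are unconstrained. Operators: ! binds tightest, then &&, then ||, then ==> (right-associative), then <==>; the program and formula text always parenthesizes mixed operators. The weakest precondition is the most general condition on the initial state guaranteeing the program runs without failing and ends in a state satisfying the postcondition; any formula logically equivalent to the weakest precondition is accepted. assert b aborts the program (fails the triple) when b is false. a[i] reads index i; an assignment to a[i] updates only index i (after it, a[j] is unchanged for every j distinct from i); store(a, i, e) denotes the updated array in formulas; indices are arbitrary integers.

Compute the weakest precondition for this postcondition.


Working backward. After the program, the postcondition buf[k] + 2*x - 4 != -3 || 2*x + m - 2 < 4 must hold; in canonical form it is buf[k] + 2*x != 1 || m + 2*x < 6.
Before buf[h] := 2*x + 5: store(buf, h, 2*x + 5)[k] + 2*x != 1 || m + 2*x < 6
Before k := 2*buf[h + 1] - 7: store(buf, h, 2*x + 5)[2*buf[h + 1] - 7] + 2*x != 1 || m + 2*x < 6
Before buf[m] := k - 5: store(store(buf, m, k - 5), h, 2*x + 5)[2*store(buf, m, k - 5)[h + 1] - 7] + 2*x != 1 || m + 2*x < 6
Before assert 2*buf[k + 2] <= 3: 2*buf[k + 2] <= 3 && (store(store(buf, m, k - 5), h, 2*x + 5)[2*store(buf, m, k - 5)[h + 1] - 7] + 2*x != 1 || m + 2*x < 6)
Answer: WP = 2*buf[k + 2] <= 3 && (store(store(buf, m, k - 5), h, 2*x + 5)[2*store(buf, m, k - 5)[h + 1] - 7] + 2*x != 1 || m + 2*x < 6)


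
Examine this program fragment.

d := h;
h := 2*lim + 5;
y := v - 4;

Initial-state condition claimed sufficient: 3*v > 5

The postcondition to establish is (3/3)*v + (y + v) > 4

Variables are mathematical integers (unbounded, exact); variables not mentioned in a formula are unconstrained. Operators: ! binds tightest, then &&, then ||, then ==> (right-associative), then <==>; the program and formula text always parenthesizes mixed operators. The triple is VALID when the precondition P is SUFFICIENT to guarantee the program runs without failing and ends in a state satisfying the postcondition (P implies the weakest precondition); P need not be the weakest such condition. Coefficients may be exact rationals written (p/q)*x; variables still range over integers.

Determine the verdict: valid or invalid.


Working backward. After the program, the postcondition (3/3)*v + (y + v) > 4 must hold; in canonical form it is 2*v + y > 4.
Before y := v - 4: 3*v > 8
Before h := 2*lim + 5: 3*v > 8
Before d := h: 3*v > 8
The weakest precondition is 3*v > 8.
Check whether 3*v > 5 implies it.
Countermodel: at the initial state v = 2, the precondition holds but the weakest precondition fails.
Answer: invalid


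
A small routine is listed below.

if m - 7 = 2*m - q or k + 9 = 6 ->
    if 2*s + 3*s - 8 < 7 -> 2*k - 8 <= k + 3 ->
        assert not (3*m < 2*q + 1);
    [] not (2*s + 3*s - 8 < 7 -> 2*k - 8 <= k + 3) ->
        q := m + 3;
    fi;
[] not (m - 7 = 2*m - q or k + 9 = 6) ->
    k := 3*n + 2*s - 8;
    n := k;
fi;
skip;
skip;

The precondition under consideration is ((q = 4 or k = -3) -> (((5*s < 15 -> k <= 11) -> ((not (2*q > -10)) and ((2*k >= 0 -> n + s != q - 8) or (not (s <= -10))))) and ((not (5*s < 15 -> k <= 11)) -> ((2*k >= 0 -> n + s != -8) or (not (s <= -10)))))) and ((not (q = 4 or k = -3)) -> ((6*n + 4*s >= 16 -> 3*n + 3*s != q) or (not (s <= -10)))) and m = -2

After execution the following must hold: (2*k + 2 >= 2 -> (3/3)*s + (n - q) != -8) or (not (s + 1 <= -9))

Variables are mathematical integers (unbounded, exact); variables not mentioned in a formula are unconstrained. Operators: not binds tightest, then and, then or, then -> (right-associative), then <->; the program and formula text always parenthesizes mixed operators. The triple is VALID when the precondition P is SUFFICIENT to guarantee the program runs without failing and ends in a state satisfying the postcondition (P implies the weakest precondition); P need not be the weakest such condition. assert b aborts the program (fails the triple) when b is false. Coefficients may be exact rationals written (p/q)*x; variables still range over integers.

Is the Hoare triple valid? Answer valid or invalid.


Working backward. After the program, the postcondition (2*k + 2 >= 2 -> (3/3)*s + (n - q) != -8) or (not (s + 1 <= -9)) must hold; in canonical form it is (2*k >= 0 -> n + s != q - 8) or (not (s <= -10)).
Before skip: (2*k >= 0 -> n + s != q - 8) or (not (s <= -10))
Before skip: (2*k >= 0 -> n + s != q - 8) or (not (s <= -10))
Then branch requires ((5*s < 15 -> k <= 11) -> ((not (3*m < 2*q + 1)) and ((2*k >= 0 -> n + s != q - 8) or (not (s <= -10))))) and ((not (5*s < 15 -> k <= 11)) -> ((2*k >= 0 -> n + s != m - 5) or (not (s <= -10)))); else branch requires (6*n + 4*s >= 16 -> 3*n + 3*s != q) or (not (s <= -10)).
Before the if: ((q = m + 7 or k = -3) -> (((5*s < 15 -> k <= 11) -> ((not (3*m < 2*q + 1)) and ((2*k >= 0 -> n + s != q - 8) or (not (s <= -10))))) and ((not (5*s < 15 -> k <= 11)) -> ((2*k >= 0 -> n + s != m - 5) or (not (s <= -10)))))) and ((not (q = m + 7 or k = -3)) -> ((6*n + 4*s >= 16 -> 3*n + 3*s != q) or (not (s <= -10))))
The weakest precondition is ((q = m + 7 or k = -3) -> (((5*s < 15 -> k <= 11) -> ((not (3*m < 2*q + 1)) and ((2*k >= 0 -> n + s != q - 8) or (not (s <= -10))))) and ((not (5*s < 15 -> k <= 11)) -> ((2*k >= 0 -> n + s != m - 5) or (not (s <= -10)))))) and ((not (q = m + 7 or k = -3)) -> ((6*n + 4*s >= 16 -> 3*n + 3*s != q) or (not (s <= -10)))).
Check whether ((q = 4 or k = -3) -> (((5*s < 15 -> k <= 11) -> ((not (2*q > -10)) and ((2*k >= 0 -> n + s != q - 8) or (not (s <= -10))))) and ((not (5*s < 15 -> k <= 11)) -> ((2*k >= 0 -> n + s != -8) or (not (s <= -10)))))) and ((not (q = 4 or k = -3)) -> ((6*n + 4*s >= 16 -> 3*n + 3*s != q) or (not (s <= -10)))) and m = -2 implies it.
Countermodel: at the initial state k = 12, m = -2, n = -1, q = 5, s = 3, the precondition holds but the weakest precondition fails.
Answer: invalid


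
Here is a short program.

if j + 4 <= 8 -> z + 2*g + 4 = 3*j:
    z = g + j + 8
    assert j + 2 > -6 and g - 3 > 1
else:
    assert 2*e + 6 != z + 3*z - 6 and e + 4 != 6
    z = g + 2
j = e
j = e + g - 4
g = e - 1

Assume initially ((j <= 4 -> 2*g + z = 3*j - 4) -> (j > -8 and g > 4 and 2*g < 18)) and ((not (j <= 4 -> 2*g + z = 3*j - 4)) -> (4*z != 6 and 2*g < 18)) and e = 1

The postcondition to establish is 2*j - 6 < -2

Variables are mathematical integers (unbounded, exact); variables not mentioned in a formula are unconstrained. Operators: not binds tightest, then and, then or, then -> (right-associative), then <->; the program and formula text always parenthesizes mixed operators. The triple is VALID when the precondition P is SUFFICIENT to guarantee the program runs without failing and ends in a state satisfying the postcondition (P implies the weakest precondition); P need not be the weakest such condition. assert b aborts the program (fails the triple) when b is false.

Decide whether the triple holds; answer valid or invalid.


Working backward. After the program, the postcondition 2*j - 6 < -2 must hold; in canonical form it is 2*j < 4.
Before g := e - 1: 2*j < 4
Before j := e + g - 4: 2*e + 2*g < 12
Before j := e: 2*e + 2*g < 12
Then branch requires j > -8 and g > 4 and 2*e + 2*g < 12; else branch requires 2*e != 4*z - 12 and e != 2 and 2*e + 2*g < 12.
Before the if: ((j <= 4 -> 2*g + z = 3*j - 4) -> (j > -8 and g > 4 and 2*e + 2*g < 12)) and ((not (j <= 4 -> 2*g + z = 3*j - 4)) -> (2*e != 4*z - 12 and e != 2 and 2*e + 2*g < 12))
The weakest precondition is ((j <= 4 -> 2*g + z = 3*j - 4) -> (j > -8 and g > 4 and 2*e + 2*g < 12)) and ((not (j <= 4 -> 2*g + z = 3*j - 4)) -> (2*e != 4*z - 12 and e != 2 and 2*e + 2*g < 12)).
Check whether ((j <= 4 -> 2*g + z = 3*j - 4) -> (j > -8 and g > 4 and 2*g < 18)) and ((not (j <= 4 -> 2*g + z = 3*j - 4)) -> (4*z != 6 and 2*g < 18)) and e = 1 implies it.
Countermodel: at the initial state e = 1, g = 5, j = 0, z = -13, the precondition holds but the weakest precondition fails.
Answer: invalid


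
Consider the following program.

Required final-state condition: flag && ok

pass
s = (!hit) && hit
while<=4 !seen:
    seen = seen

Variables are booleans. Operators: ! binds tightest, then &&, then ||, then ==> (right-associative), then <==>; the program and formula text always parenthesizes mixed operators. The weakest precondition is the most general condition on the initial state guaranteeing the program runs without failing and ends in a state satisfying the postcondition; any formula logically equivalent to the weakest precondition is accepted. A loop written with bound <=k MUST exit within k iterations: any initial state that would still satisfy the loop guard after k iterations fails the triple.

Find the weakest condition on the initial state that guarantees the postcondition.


Working backward. After the program, flag && ok must hold.
Before the loop (bound <=4), unroll the exhaustion recursion (WP_0 = exit-now case; WP_j = one more guarded iteration, up to j = 4):
  WP_0: seen && flag && ok
  WP_1: ((!seen) ==> (seen && flag && ok)) && (seen ==> (flag && ok))
  WP_2: ((!seen) ==> (((!seen) ==> (seen && flag && ok)) && (seen ==> (flag && ok)))) && (seen ==> (flag && ok))
  WP_3: ((!seen) ==> (((!seen) ==> (((!seen) ==> (seen && flag && ok)) && (seen ==> (flag && ok)))) && (seen ==> (flag && ok)))) && (seen ==> (flag && ok))
  WP_4: ((!seen) ==> (((!seen) ==> (((!seen) ==> (((!seen) ==> (seen && flag && ok)) && (seen ==> (flag && ok)))) && (seen ==> (flag && ok)))) && (seen ==> (flag && ok)))) && (seen ==> (flag && ok))
So before the loop: ((!seen) ==> (((!seen) ==> (((!seen) ==> (((!seen) ==> (seen && flag && ok)) && (seen ==> (flag && ok)))) && (seen ==> (flag && ok)))) && (seen ==> (flag && ok)))) && (seen ==> (flag && ok))
Before s := (!hit) && hit: ((!seen) ==> (((!seen) ==> (((!seen) ==> (((!seen) ==> (seen && flag && ok)) && (seen ==> (flag && ok)))) && (seen ==> (flag && ok)))) && (seen ==> (flag && ok)))) && (seen ==> (flag && ok))
Before skip: ((!seen) ==> (((!seen) ==> (((!seen) ==> (((!seen) ==> (seen && flag && ok)) && (seen ==> (flag && ok)))) && (seen ==> (flag && ok)))) && (seen ==> (flag && ok)))) && (seen ==> (flag && ok))
Answer: WP = ((!seen) ==> (((!seen) ==> (((!seen) ==> (((!seen) ==> (seen && flag && ok)) && (seen ==> (flag && ok)))) && (seen ==> (flag && ok)))) && (seen ==> (flag && ok)))) && (seen ==> (flag && ok))


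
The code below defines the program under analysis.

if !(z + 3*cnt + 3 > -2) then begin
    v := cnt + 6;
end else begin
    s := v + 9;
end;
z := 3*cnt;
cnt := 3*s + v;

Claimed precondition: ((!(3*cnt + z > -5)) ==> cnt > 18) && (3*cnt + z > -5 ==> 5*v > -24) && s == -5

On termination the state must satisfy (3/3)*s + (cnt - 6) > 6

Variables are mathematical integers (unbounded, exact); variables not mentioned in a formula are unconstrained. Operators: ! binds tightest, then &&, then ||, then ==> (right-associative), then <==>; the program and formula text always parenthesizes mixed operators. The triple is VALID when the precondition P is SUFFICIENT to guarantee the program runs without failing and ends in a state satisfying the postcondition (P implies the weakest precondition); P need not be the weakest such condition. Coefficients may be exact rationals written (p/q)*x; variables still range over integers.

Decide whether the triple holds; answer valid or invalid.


Working backward. After the program, the postcondition (3/3)*s + (cnt - 6) > 6 must hold; in canonical form it is cnt + s > 12.
Before cnt := 3*s + v: 4*s + v > 12
Before z := 3*cnt: 4*s + v > 12
Then branch requires cnt + 4*s > 6; else branch requires 5*v > -24.
Before the if: ((!(3*cnt + z > -5)) ==> cnt + 4*s > 6) && (3*cnt + z > -5 ==> 5*v > -24)
The weakest precondition is ((!(3*cnt + z > -5)) ==> cnt + 4*s > 6) && (3*cnt + z > -5 ==> 5*v > -24).
Check whether ((!(3*cnt + z > -5)) ==> cnt > 18) && (3*cnt + z > -5 ==> 5*v > -24) && s == -5 implies it.
Countermodel: at the initial state cnt = 19, s = -5, v = 0, z = -62, the precondition holds but the weakest precondition fails.
Answer: invalid


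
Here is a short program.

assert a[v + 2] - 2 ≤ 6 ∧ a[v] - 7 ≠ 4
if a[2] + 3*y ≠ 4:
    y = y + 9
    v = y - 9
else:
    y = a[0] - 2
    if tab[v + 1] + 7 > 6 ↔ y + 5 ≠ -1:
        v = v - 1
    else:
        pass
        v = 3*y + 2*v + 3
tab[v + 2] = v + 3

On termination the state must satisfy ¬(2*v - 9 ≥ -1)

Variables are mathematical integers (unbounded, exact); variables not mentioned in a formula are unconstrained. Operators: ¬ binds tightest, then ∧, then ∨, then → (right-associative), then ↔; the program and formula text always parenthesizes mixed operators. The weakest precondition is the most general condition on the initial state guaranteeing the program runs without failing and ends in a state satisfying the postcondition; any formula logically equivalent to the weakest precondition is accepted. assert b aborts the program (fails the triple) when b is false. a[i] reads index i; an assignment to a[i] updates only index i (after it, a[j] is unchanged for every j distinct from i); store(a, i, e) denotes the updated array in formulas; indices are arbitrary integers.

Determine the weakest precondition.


Working backward. After the program, the postcondition ¬(2*v - 9 ≥ -1) must hold; in canonical form it is ¬(2*v ≥ 8).
Before tab[v + 2] := v + 3: ¬(2*v ≥ 8)
Then branch requires ¬(2*y ≥ 8); else branch requires ((tab[v + 1] > -1 ↔ a[0] ≠ -4) → (¬(2*v ≥ 10))) ∧ ((¬(tab[v + 1] > -1 ↔ a[0] ≠ -4)) → (¬(6*a[0] + 4*v ≥ 14))).
Before the if: (a[2] + 3*y ≠ 4 → (¬(2*y ≥ 8))) ∧ ((¬(a[2] + 3*y ≠ 4)) → (((tab[v + 1] > -1 ↔ a[0] ≠ -4) → (¬(2*v ≥ 10))) ∧ ((¬(tab[v + 1] > -1 ↔ a[0] ≠ -4)) → (¬(6*a[0] + 4*v ≥ 14)))))
Before assert a[v + 2] - 2 ≤ 6 ∧ a[v] - 7 ≠ 4: a[v + 2] ≤ 8 ∧ a[v] ≠ 11 ∧ (a[2] + 3*y ≠ 4 → (¬(2*y ≥ 8))) ∧ ((¬(a[2] + 3*y ≠ 4)) → (((tab[v + 1] > -1 ↔ a[0] ≠ -4) → (¬(2*v ≥ 10))) ∧ ((¬(tab[v + 1] > -1 ↔ a[0] ≠ -4)) → (¬(6*a[0] + 4*v ≥ 14)))))
Answer: WP = a[v + 2] ≤ 8 ∧ a[v] ≠ 11 ∧ (a[2] + 3*y ≠ 4 → (¬(2*y ≥ 8))) ∧ ((¬(a[2] + 3*y ≠ 4)) → (((tab[v + 1] > -1 ↔ a[0] ≠ -4) → (¬(2*v ≥ 10))) ∧ ((¬(tab[v + 1] > -1 ↔ a[0] ≠ -4)) → (¬(6*a[0] + 4*v ≥ 14)))))


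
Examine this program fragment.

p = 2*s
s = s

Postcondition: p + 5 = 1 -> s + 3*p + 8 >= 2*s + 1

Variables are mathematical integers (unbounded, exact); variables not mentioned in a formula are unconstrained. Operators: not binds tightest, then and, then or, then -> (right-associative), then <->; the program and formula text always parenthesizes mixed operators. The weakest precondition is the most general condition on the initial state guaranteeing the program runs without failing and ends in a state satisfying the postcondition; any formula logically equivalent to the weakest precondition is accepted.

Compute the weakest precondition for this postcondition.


Working backward. After the program, the postcondition p + 5 = 1 -> s + 3*p + 8 >= 2*s + 1 must hold; in canonical form it is p = -4 -> 3*p >= s - 7.
Before s := s: p = -4 -> 3*p >= s - 7
Before p := 2*s: 2*s = -4 -> 5*s >= -7
Answer: WP = 2*s = -4 -> 5*s >= -7


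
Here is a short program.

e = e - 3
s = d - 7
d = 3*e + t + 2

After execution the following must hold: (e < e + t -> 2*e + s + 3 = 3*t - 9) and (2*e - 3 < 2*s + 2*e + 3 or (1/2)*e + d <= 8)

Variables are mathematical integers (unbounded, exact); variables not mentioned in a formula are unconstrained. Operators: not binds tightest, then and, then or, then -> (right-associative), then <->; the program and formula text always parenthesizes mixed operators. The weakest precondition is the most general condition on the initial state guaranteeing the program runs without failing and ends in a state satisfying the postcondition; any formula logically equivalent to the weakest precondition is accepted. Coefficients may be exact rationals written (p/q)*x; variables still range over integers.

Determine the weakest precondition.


Working backward. After the program, the postcondition (e < e + t -> 2*e + s + 3 = 3*t - 9) and (2*e - 3 < 2*s + 2*e + 3 or (1/2)*e + d <= 8) must hold; in canonical form it is (t > 0 -> 2*e + s = 3*t - 12) and (2*s > -6 or d + (1/2)*e <= 8).
Before d := 3*e + t + 2: (t > 0 -> 2*e + s = 3*t - 12) and (2*s > -6 or (7/2)*e + t <= 6)
Before s := d - 7: (t > 0 -> d + 2*e = 3*t - 5) and (2*d > 8 or (7/2)*e + t <= 6)
Before e := e - 3: (t > 0 -> d + 2*e = 3*t + 1) and (2*d > 8 or (7/2)*e + t <= 33/2)
Answer: WP = (t > 0 -> d + 2*e = 3*t + 1) and (2*d > 8 or (7/2)*e + t <= 33/2)


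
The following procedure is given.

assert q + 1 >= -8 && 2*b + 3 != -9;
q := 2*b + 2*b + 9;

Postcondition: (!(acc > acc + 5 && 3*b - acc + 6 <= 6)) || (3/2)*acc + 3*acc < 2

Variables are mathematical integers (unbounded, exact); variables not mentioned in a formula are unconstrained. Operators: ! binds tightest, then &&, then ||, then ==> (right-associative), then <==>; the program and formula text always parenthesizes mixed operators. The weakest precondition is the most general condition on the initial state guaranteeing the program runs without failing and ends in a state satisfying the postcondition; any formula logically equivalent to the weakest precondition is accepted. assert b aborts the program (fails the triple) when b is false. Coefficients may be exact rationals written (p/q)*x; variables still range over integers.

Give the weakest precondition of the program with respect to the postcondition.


Working backward. After the program, the postcondition (!(acc > acc + 5 && 3*b - acc + 6 <= 6)) || (3/2)*acc + 3*acc < 2 must hold; in canonical form it is true.
Before q := 2*b + 2*b + 9: true
Before assert q + 1 >= -8 && 2*b + 3 != -9: q >= -9 && 2*b != -12
Answer: WP = q >= -9 && 2*b != -12


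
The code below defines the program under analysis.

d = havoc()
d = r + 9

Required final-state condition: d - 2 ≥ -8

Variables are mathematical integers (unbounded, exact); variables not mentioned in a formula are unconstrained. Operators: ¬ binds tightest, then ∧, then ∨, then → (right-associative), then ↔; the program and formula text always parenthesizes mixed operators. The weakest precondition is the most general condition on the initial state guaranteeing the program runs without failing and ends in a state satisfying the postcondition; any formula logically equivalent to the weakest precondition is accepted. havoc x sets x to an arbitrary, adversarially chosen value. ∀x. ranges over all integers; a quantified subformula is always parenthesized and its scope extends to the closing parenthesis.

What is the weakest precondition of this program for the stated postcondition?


Working backward. After the program, the postcondition d - 2 ≥ -8 must hold; in canonical form it is d ≥ -6.
Before d := r + 9: r ≥ -15
Before havoc d: r ≥ -15
Answer: WP = r ≥ -15


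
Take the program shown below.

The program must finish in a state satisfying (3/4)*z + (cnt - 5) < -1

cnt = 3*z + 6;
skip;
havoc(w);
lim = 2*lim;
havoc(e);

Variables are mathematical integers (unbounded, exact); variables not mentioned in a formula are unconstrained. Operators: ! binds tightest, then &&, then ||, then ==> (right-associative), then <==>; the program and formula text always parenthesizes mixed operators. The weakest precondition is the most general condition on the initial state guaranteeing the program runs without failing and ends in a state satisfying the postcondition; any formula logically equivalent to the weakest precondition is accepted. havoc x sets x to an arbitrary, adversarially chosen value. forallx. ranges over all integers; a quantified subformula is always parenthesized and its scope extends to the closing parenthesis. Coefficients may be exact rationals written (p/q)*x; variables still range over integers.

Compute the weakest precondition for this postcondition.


Working backward. After the program, the postcondition (3/4)*z + (cnt - 5) < -1 must hold; in canonical form it is cnt + (3/4)*z < 4.
Before havoc e: cnt + (3/4)*z < 4
Before lim := 2*lim: cnt + (3/4)*z < 4
Before havoc w: cnt + (3/4)*z < 4
Before skip: cnt + (3/4)*z < 4
Before cnt := 3*z + 6: (15/4)*z < -2
Answer: WP = (15/4)*z < -2


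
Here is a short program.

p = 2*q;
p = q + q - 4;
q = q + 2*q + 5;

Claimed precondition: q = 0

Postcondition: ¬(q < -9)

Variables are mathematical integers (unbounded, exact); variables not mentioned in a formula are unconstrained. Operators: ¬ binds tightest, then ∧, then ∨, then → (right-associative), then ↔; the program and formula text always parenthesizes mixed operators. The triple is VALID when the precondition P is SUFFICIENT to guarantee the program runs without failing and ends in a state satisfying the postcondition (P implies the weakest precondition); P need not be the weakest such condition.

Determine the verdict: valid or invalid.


Working backward. After the program, ¬(q < -9) must hold.
Before q := q + 2*q + 5: ¬(3*q < -14)
Before p := q + q - 4: ¬(3*q < -14)
Before p := 2*q: ¬(3*q < -14)
The weakest precondition is ¬(3*q < -14).
Check whether q = 0 implies it.
Every state satisfying the precondition satisfies the weakest precondition: the implication holds.
Answer: valid


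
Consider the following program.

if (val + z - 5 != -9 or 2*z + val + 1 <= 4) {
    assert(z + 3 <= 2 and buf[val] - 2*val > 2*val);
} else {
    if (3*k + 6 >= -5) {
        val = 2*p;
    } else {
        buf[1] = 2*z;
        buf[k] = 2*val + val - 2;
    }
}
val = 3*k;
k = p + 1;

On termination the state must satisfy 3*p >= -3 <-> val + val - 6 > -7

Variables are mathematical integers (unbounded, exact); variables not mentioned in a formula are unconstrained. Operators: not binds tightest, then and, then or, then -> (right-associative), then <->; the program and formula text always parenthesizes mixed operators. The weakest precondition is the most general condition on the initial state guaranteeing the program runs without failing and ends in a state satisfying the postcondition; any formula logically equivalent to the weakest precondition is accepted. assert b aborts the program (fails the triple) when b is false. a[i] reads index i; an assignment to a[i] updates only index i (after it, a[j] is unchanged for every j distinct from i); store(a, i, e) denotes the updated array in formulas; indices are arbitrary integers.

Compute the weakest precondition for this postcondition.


Working backward. After the program, the postcondition 3*p >= -3 <-> val + val - 6 > -7 must hold; in canonical form it is 3*p >= -3 <-> 2*val > -1.
Before k := p + 1: 3*p >= -3 <-> 2*val > -1
Before val := 3*k: 3*p >= -3 <-> 6*k > -1
Then branch requires z <= -1 and buf[val] > 4*val and (3*p >= -3 <-> 6*k > -1); else branch requires (3*k >= -11 -> (3*p >= -3 <-> 6*k > -1)) and ((not (3*k >= -11)) -> (3*p >= -3 <-> 6*k > -1)).
Before the if: ((val + z != -4 or val + 2*z <= 3) -> (z <= -1 and buf[val] > 4*val and (3*p >= -3 <-> 6*k > -1))) and ((not (val + z != -4 or val + 2*z <= 3)) -> ((3*k >= -11 -> (3*p >= -3 <-> 6*k > -1)) and ((not (3*k >= -11)) -> (3*p >= -3 <-> 6*k > -1))))
Answer: WP = ((val + z != -4 or val + 2*z <= 3) -> (z <= -1 and buf[val] > 4*val and (3*p >= -3 <-> 6*k > -1))) and ((not (val + z != -4 or val + 2*z <= 3)) -> ((3*k >= -11 -> (3*p >= -3 <-> 6*k > -1)) and ((not (3*k >= -11)) -> (3*p >= -3 <-> 6*k > -1))))


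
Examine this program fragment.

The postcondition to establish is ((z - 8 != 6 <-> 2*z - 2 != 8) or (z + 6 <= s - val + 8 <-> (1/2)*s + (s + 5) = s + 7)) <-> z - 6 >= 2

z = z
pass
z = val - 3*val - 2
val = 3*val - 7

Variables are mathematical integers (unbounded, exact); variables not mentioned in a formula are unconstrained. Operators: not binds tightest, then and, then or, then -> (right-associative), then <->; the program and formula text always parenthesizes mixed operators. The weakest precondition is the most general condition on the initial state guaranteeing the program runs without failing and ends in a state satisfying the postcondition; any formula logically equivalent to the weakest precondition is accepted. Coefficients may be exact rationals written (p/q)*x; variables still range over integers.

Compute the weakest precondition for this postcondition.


Working backward. After the program, the postcondition ((z - 8 != 6 <-> 2*z - 2 != 8) or (z + 6 <= s - val + 8 <-> (1/2)*s + (s + 5) = s + 7)) <-> z - 6 >= 2 must hold; in canonical form it is ((z != 14 <-> 2*z != 10) or (val + z <= s + 2 <-> (1/2)*s = 2)) <-> z >= 8.
Before val := 3*val - 7: ((z != 14 <-> 2*z != 10) or (3*val + z <= s + 9 <-> (1/2)*s = 2)) <-> z >= 8
Before z := val - 3*val - 2: ((2*val != -16 <-> 4*val != -14) or (val <= s + 11 <-> (1/2)*s = 2)) <-> 2*val <= -10
Before skip: ((2*val != -16 <-> 4*val != -14) or (val <= s + 11 <-> (1/2)*s = 2)) <-> 2*val <= -10
Before z := z: ((2*val != -16 <-> 4*val != -14) or (val <= s + 11 <-> (1/2)*s = 2)) <-> 2*val <= -10
Answer: WP = ((2*val != -16 <-> 4*val != -14) or (val <= s + 11 <-> (1/2)*s = 2)) <-> 2*val <= -10


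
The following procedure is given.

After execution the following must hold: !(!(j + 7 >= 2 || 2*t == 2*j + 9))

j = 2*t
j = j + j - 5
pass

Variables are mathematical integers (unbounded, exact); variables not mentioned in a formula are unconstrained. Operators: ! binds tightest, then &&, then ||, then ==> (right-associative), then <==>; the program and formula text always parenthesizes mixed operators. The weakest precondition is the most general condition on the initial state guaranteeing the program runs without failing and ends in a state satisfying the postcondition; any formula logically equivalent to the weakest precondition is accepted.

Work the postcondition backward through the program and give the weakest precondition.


Working backward. After the program, the postcondition !(!(j + 7 >= 2 || 2*t == 2*j + 9)) must hold; in canonical form it is j >= -5 || 2*t == 2*j + 9.
Before skip: j >= -5 || 2*t == 2*j + 9
Before j := j + j - 5: 2*j >= 0 || 2*t == 4*j - 1
Before j := 2*t: 4*t >= 0 || 6*t == 1
Answer: WP = 4*t >= 0 || 6*t == 1


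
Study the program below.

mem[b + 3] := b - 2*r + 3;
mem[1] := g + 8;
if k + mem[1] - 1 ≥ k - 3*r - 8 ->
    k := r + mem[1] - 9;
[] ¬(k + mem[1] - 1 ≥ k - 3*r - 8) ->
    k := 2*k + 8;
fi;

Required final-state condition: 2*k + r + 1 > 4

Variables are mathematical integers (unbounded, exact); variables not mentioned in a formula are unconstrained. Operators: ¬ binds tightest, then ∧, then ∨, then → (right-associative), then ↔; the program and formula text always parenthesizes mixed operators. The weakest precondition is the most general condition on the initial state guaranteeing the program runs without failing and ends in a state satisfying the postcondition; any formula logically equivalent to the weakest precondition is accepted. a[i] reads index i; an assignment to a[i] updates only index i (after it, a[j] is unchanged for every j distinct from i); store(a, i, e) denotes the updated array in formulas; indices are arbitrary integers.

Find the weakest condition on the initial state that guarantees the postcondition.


Working backward. After the program, the postcondition 2*k + r + 1 > 4 must hold; in canonical form it is 2*k + r > 3.
Then branch requires 2*mem[1] + 3*r > 21; else branch requires 4*k + r > -13.
Before the if: (mem[1] + 3*r ≥ -7 → 2*mem[1] + 3*r > 21) ∧ ((¬(mem[1] + 3*r ≥ -7)) → 4*k + r > -13)
Before mem[1] := g + 8: (g + 3*r ≥ -15 → 2*g + 3*r > 5) ∧ ((¬(g + 3*r ≥ -15)) → 4*k + r > -13)
Before mem[b + 3] := b - 2*r + 3: (g + 3*r ≥ -15 → 2*g + 3*r > 5) ∧ ((¬(g + 3*r ≥ -15)) → 4*k + r > -13)
Answer: WP = (g + 3*r ≥ -15 → 2*g + 3*r > 5) ∧ ((¬(g + 3*r ≥ -15)) → 4*k + r > -13)
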